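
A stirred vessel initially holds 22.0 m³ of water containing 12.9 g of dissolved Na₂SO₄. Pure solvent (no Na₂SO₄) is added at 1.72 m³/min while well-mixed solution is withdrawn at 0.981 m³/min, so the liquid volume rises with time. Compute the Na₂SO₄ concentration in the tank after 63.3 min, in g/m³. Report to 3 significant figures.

Let m(t) be the amount of Na₂SO₄. Volume: V(t) = V₀ + (Q_in − Q_out) t = 22.0 + 0.73900 t; V(63.3) = 68.779 m³.
Species balance (pure solvent in): dm/dt = −Q_out · m/V(t).
dm/m = −Q_out dt/(V₀ + 0.73900 t); integrating gives ln(m/m₀) = −(Q_out/(Q_in−Q_out)) ln(V/V₀).
m = m₀ (V₀/V)^(Q_out/(Q_in−Q_out)) = 12.9 × (22.0/68.779)^(1.3275) = 2.8409 g.
C = m/V = 2.8409/68.779 = 0.041304 g/m³.

0.0413 g/m³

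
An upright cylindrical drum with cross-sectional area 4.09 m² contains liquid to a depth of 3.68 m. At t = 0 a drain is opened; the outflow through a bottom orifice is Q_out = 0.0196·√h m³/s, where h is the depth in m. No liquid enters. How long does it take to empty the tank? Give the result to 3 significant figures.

A dh/dt = −Q_out = −0.0196 √h.
This is separable: 2 d(√h)/dt = −0.0196/A, so √h = √h₀ − (0.0196/(2A)) t.
Set h = 0: 2√h₀ = (0.0196/A) t_empty ⇒ t_empty = 2A√h₀/0.0196.
t_empty = 2·4.09·√3.68/0.0196 = 8.1800·1.9183/0.0196 = 800.61 s.

801 s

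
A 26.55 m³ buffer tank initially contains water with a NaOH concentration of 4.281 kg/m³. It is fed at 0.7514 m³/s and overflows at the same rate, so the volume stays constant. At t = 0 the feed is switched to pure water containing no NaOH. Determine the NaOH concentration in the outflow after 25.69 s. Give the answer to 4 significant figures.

Species balance on the tank: V dC/dt = Q(C_in − C).
Time constant τ = V/Q = 26.55/0.7514 = 35.3340 s.
This is linear first-order; C(t) = C_in + (C₀ − C_in) e^(−t/τ).
C(25.69) = 0 + (4.281 − 0)·e^(−25.69/35.3340) = 0 + (4.28100)·0.483327 = 2.06912 kg/m³.

2.069 kg/m³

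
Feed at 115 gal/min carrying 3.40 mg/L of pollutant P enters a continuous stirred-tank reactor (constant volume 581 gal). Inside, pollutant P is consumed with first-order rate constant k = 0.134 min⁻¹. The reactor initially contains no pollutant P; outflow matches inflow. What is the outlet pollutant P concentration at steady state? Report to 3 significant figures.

2.03 mg/L

Species balance: V dC/dt = Q C_in − Q C − k V C.
Steady state (dC/dt = 0): C_ss = Q C_in/(Q + kV) = C_in/(1 + kV/Q).
C_ss = 115·3.40/(115 + 0.134·581) = 391.00/192.85 = 2.0274 mg/L.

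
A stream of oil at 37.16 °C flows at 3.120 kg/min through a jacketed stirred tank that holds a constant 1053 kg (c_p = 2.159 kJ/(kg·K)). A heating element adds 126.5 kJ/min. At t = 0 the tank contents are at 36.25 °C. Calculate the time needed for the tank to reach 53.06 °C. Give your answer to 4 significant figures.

Heat balance on the well-mixed liquid: M c_p dT/dt = ṁ c_p (T_in − T) + 126.5.
τ = M/ṁ = 337.500 min; T_ss = T_in + Q̇/(ṁ c_p) = 55.9395 °C.
T(t) = T_ss + (T₀ − T_ss) e^(−t/τ). Set T = 53.06:
e^(−t/τ) = (53.06 − 55.9395)/(36.25 − 55.9395) = 0.146244
t = −337.500 · ln(0.146244) = 648.836 min.

648.8 min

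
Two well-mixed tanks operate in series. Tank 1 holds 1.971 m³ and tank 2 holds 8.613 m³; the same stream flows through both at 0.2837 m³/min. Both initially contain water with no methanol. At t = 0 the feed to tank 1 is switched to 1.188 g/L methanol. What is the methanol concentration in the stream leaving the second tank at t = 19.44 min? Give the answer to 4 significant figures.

Time constants: τᵢ = Vᵢ/Q for each well-mixed tank.
τ₁ = 1.971/0.2837 = 6.94748 min; τ₂ = 8.613/0.2837 = 30.3595 min.
Tank 1: C₁ = C_in(1 − e^(−t/τ₁)). Tank 2 (τ₁ ≠ τ₂): C₂ = C_in[1 − (τ₁ e^(−t/τ₁) − τ₂ e^(−t/τ₂))/(τ₁ − τ₂)].
At t = 19.44: e^(−t/τ₁) = 0.0609235, e^(−t/τ₂) = 0.527121.
C₂ = 1.188·[1 − (6.94748·0.0609235 − 30.3595·0.527121)/(-23.4121)] = 1.188·0.334536 = 0.397429 g/L.

0.3974 g/L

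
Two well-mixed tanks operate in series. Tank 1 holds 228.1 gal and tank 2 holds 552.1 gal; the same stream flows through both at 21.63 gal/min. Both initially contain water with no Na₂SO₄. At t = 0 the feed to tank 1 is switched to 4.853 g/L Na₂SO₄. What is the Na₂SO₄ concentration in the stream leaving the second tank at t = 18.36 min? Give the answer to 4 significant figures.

Species balance on tank i: dCᵢ/dt = (Cᵢ₋₁ − Cᵢ)/τᵢ with τᵢ = Vᵢ/Q.
τ₁ = 228.1/21.63 = 10.5455 min; τ₂ = 552.1/21.63 = 25.5247 min.
Tank 1: C₁ = C_in(1 − e^(−t/τ₁)). Tank 2 (τ₁ ≠ τ₂): C₂ = C_in[1 − (τ₁ e^(−t/τ₁) − τ₂ e^(−t/τ₂))/(τ₁ − τ₂)].
At t = 18.36: e^(−t/τ₁) = 0.175341, e^(−t/τ₂) = 0.487092.
C₂ = 4.853·[1 − (10.5455·0.175341 − 25.5247·0.487092)/(-14.9792)] = 4.853·0.293432 = 1.42402 g/L.

1.424 g/L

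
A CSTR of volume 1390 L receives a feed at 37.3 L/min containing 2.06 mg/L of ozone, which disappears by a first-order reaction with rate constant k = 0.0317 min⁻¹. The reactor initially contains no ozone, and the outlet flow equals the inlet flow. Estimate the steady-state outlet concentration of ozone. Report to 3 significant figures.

0.944 mg/L

V dC/dt = Q(C_in − C) − k V C.
At steady state: 0 = Q C_in − (Q + kV) C_ss, so C_ss = Q C_in/(Q + kV).
C_ss = 37.3·2.06/(37.3 + 0.0317·1390) = 76.838/81.363 = 0.94439 mg/L.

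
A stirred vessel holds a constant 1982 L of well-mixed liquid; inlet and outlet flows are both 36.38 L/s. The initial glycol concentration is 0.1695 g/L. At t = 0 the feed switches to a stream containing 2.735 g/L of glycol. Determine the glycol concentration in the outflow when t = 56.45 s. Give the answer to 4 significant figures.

1.825 g/L

Mass balance on the solute (V constant): V dC/dt = Q(C_in − C).
Time constant τ = V/Q = 1982/36.38 = 54.4805 s.
This is linear first-order; C(t) = C_in + (C₀ − C_in) e^(−t/τ).
C(56.45) = 2.735 + (0.1695 − 2.735)·e^(−56.45/54.4805) = 2.735 + (-2.56550)·0.354818 = 1.82471 g/L.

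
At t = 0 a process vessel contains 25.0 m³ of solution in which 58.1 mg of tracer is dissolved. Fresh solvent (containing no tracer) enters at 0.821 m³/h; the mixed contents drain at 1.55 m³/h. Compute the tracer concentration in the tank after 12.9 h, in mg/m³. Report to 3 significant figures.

1.37 mg/m³

Total volume: dV/dt = Q_in − Q_out = -0.72900 m³/h, so V(t) = 25.0 − 0.72900 t and V(12.9) = 15.596 m³.
Solute balance: dm/dt = 0 − Q_out C = −Q_out m/V(t).
dm/m = −Q_out dt/(V₀ − 0.72900 t); integrating gives ln(m/m₀) = −(Q_out/(Q_in−Q_out)) ln(V/V₀).
m = m₀ (V₀/V)^(Q_out/(Q_in−Q_out)) = 58.1 × (25.0/15.596)^(-2.1262) = 21.304 mg.
C = m/V = 21.304/15.596 = 1.3660 mg/m³.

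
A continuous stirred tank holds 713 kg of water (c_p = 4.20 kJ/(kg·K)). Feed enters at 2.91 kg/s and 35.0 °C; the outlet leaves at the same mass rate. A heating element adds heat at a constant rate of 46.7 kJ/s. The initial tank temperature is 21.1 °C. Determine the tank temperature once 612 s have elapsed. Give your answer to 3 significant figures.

37.4 °C

M c_p dT/dt = ṁ c_p (T_in − T) + Q̇.
Rearrange: dT/dt = (T_ss − T)/τ with τ = M/ṁ = 245.02 s and T_ss = T_in + Q̇/(ṁ c_p) = 38.821 °C.
This is linear first-order; T(t) = T_ss + (T₀ − T_ss) e^(−t/τ).
T(612) = 38.821 + (-17.721)·e^(−612/245.02) = 38.821 + (-17.721)·0.082267 = 37.363 °C.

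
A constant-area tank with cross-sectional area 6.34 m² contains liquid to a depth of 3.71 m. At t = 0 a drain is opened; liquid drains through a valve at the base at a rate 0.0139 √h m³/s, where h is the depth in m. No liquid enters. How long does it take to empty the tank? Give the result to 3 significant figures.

Accumulation of liquid (constant cross-section A): A dh/dt = −0.0139 √h.
Separate and integrate: 2(√h − √h₀) = −(0.0139/A) t.
Tank is empty when √h = 0: t_empty = 2A√h₀/0.0139.
t_empty = 2·6.34·√3.71/0.0139 = 12.680·1.9261/0.0139 = 1757.1 s.

1760 s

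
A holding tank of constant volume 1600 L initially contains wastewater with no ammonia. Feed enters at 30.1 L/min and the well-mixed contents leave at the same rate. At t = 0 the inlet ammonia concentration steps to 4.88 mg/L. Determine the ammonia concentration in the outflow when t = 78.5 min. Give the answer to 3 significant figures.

Unsteady species balance (constant V, well mixed): V dC/dt = Q(C_in − C).
Rewrite as dC/dt + C/τ = C_in/τ, τ = V/Q = 53.156 min.
C approaches C_in exponentially: C(t) = C_in + (C₀ − C_in) e^(−t/τ).
C(78.5) = 4.88 + (0 − 4.88)·e^(−78.5/53.156) = 4.88 + (-4.8800)·0.22837 = 3.7655 mg/L.

3.77 mg/L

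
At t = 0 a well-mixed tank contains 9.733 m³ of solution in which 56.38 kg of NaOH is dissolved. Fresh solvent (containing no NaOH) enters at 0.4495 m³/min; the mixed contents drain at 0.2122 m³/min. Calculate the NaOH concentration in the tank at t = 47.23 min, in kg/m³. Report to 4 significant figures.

1.357 kg/m³

Let m(t) be the amount of NaOH. Volume: V(t) = V₀ + (Q_in − Q_out) t = 9.733 + 0.237300 t; V(47.23) = 20.9407 m³.
Solute balance: dm/dt = 0 − Q_out C = −Q_out m/V(t).
Separate: dm/m = −Q_out dt/V(t) ⇒ ln(m/m₀) = −(Q_out/(Q_in−Q_out)) ln(V/V₀).
m = m₀ (V₀/V)^(Q_out/(Q_in−Q_out)) = 56.38 × (9.733/20.9407)^(0.894227) = 28.4169 kg.
C = m/V = 28.4169/20.9407 = 1.35702 kg/m³.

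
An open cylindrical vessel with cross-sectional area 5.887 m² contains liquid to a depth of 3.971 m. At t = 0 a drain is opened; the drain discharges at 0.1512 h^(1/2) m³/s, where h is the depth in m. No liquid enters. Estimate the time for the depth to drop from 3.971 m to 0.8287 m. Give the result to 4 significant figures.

84.29 s

A dh/dt = −Q_out = −0.1512 √h.
∫ h^(−1/2) dh = −(0.1512/A) ∫ dt, giving 2√h = 2√h₀ − (0.1512/A) t.
t = 2A(√h₀ − √h)/0.1512 = 2·5.887·(√3.971 − √0.8287)/0.1512
  = 11.7740 × (1.99274 − 0.910330) / 0.1512 = 84.2874 s.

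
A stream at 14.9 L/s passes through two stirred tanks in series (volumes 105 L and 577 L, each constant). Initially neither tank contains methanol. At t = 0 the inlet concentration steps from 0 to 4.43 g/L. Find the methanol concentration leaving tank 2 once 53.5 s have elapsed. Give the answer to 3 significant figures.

3.07 g/L

Time constants: τᵢ = Vᵢ/Q for each well-mixed tank.
τ₁ = 105/14.9 = 7.0470 s; τ₂ = 577/14.9 = 38.725 s.
Tank 1: C₁ = C_in(1 − e^(−t/τ₁)). Tank 2 (τ₁ ≠ τ₂): C₂ = C_in[1 − (τ₁ e^(−t/τ₁) − τ₂ e^(−t/τ₂))/(τ₁ − τ₂)].
At t = 53.5: e^(−t/τ₁) = 0.00050452, e^(−t/τ₂) = 0.25119.
C₂ = 4.43·[1 − (7.0470·0.00050452 − 38.725·0.25119)/(-31.678)] = 4.43·0.69304 = 3.0702 g/L.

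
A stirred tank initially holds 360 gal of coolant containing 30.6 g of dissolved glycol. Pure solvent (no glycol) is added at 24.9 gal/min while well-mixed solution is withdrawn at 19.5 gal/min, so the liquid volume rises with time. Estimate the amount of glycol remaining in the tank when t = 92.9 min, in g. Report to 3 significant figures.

Total volume: dV/dt = Q_in − Q_out = 5.4000 gal/min, so V(t) = 360 + 5.4000 t and V(92.9) = 861.66 gal.
Solute balance: dm/dt = 0 − Q_out C = −Q_out m/V(t).
Separate: dm/m = −Q_out dt/V(t) ⇒ ln(m/m₀) = −(Q_out/(Q_in−Q_out)) ln(V/V₀).
m = m₀ (V₀/V)^(Q_out/(Q_in−Q_out)) = 30.6 × (360/861.66)^(3.6111) = 1.3092 g.

1.31 g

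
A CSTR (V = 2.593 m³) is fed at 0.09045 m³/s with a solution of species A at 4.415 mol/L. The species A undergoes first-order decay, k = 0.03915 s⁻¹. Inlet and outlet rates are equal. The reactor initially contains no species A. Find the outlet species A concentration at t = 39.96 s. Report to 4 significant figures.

Species balance: V dC/dt = Q C_in − Q C − k V C.
dC/dt = (Q/V) C_in − (Q/V + k) C; effective rate a = Q/V + k = 0.0348824 + 0.03915 = 0.0740324 s⁻¹.
C_ss = Q C_in/(Q + kV) = 2.08025 mol/L; C(t) = C_ss + (C₀ − C_ss) e^(−a t).
C(39.96) = 2.08025 + (-2.08025)·e^(−0.0740324·39.96) = 2.08025 + (-2.08025)·0.0519053 = 1.97227 mol/L.

1.972 mol/L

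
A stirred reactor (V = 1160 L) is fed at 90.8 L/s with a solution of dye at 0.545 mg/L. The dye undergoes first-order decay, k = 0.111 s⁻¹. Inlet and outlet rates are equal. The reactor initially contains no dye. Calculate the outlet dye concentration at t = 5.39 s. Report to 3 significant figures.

0.144 mg/L

V dC/dt = Q(C_in − C) − k V C.
This is linear with rate a = Q/V + k = 0.18928 s⁻¹.
C_ss = Q C_in/(Q + kV) = 0.22539 mg/L; C(t) = C_ss + (C₀ − C_ss) e^(−a t).
C(5.39) = 0.22539 + (-0.22539)·e^(−0.18928·5.39) = 0.22539 + (-0.22539)·0.36052 = 0.14413 mg/L.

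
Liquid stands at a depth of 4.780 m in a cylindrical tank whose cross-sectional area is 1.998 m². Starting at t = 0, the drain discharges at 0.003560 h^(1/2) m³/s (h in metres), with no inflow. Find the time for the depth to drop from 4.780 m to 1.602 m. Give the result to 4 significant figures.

1033 s

With no inflow, A dh/dt = −0.003560 √h.
∫ h^(−1/2) dh = −(0.003560/A) ∫ dt, giving 2√h = 2√h₀ − (0.003560/A) t.
t = 2A(√h₀ − √h)/0.003560 = 2·1.998·(√4.780 − √1.602)/0.003560
  = 3.99600 × (2.18632 − 1.26570) / 0.003560 = 1033.37 s.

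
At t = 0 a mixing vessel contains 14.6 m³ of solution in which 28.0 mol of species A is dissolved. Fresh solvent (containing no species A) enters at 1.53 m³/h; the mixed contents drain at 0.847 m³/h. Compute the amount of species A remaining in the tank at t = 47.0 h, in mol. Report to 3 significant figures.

6.62 mol

Total volume: dV/dt = Q_in − Q_out = 0.68300 m³/h, so V(t) = 14.6 + 0.68300 t and V(47.0) = 46.701 m³.
Solute balance: dm/dt = 0 − Q_out C = −Q_out m/V(t).
dm/m = −Q_out dt/(V₀ + 0.68300 t); integrating gives ln(m/m₀) = −(Q_out/(Q_in−Q_out)) ln(V/V₀).
m = m₀ (V₀/V)^(Q_out/(Q_in−Q_out)) = 28.0 × (14.6/46.701)^(1.2401) = 6.6211 mol.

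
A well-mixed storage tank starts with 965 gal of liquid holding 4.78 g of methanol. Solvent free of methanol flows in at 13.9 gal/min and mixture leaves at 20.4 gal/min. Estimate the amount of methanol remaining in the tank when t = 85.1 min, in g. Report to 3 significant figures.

Total volume: dV/dt = Q_in − Q_out = -6.5000 gal/min, so V(t) = 965 − 6.5000 t and V(85.1) = 411.85 gal.
No methanol enters, so dm/dt = −Q_out · (m/V).
Separate: dm/m = −Q_out dt/V(t) ⇒ ln(m/m₀) = −(Q_out/(Q_in−Q_out)) ln(V/V₀).
m = m₀ (V₀/V)^(Q_out/(Q_in−Q_out)) = 4.78 × (965/411.85)^(-3.1385) = 0.33026 g.

0.330 g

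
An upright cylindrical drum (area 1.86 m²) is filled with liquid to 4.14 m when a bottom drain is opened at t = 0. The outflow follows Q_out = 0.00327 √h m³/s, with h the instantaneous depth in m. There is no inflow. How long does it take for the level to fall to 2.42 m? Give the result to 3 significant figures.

545 s

A dh/dt = −Q_out = −0.00327 √h.
Separate and integrate: 2(√h − √h₀) = −(0.00327/A) t.
t = 2A(√h₀ − √h)/0.00327 = 2·1.86·(√4.14 − √2.42)/0.00327
  = 3.7200 × (2.0347 − 1.5556) / 0.00327 = 544.99 s.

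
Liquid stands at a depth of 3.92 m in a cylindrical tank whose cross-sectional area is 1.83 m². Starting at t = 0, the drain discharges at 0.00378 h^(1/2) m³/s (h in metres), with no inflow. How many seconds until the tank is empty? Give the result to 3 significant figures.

1920 s

A dh/dt = −Q_out = −0.00378 √h.
∫ h^(−1/2) dh = −(0.00378/A) ∫ dt, giving 2√h = 2√h₀ − (0.00378/A) t.
Tank is empty when √h = 0: t_empty = 2A√h₀/0.00378.
t_empty = 2·1.83·√3.92/0.00378 = 3.6600·1.9799/0.00378 = 1917.0 s.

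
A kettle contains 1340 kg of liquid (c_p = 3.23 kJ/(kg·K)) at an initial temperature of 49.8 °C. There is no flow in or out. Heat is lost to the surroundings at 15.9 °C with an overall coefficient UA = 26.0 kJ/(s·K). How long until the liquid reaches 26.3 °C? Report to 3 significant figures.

197 s

M c_p dT/dt = −UA(T − T_amb).
τ = M c_p/UA = 166.47 s; T_ss = T_amb = 15.900 °C.
T(t) = T_ss + (T₀ − T_ss)e^(−t/τ); set T = 26.3:
t = −τ ln[(T − T_ss)/(T₀ − T_ss)] = −166.47 · ln(0.30678) = 196.70 s.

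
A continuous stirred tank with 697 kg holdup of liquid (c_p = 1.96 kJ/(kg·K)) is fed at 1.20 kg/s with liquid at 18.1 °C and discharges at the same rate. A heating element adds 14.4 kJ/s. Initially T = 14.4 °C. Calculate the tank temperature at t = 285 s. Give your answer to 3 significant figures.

18.2 °C

First-law balance (no shaft work): M c_p dT/dt = ṁ c_p (T_in − T) + 14.4.
Rearrange: dT/dt = (T_ss − T)/τ with τ = M/ṁ = 580.83 s and T_ss = T_in + Q̇/(ṁ c_p) = 24.222 °C.
Solution: T(t) = T_ss + (T₀ − T_ss) e^(−t/τ).
T(285) = 24.222 + (-9.8224)·e^(−285/580.83) = 24.222 + (-9.8224)·0.61221 = 18.209 °C.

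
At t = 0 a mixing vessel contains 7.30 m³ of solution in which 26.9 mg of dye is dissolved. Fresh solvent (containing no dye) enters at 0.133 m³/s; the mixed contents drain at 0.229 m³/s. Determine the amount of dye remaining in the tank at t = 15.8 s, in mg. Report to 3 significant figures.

15.4 mg

Total volume: dV/dt = Q_in − Q_out = -0.096000 m³/s, so V(t) = 7.30 − 0.096000 t and V(15.8) = 5.7832 m³.
No dye enters, so dm/dt = −Q_out · (m/V).
Separate: dm/m = −Q_out dt/V(t) ⇒ ln(m/m₀) = −(Q_out/(Q_in−Q_out)) ln(V/V₀).
m = m₀ (V₀/V)^(Q_out/(Q_in−Q_out)) = 26.9 × (7.30/5.7832)^(-2.3854) = 15.433 mg.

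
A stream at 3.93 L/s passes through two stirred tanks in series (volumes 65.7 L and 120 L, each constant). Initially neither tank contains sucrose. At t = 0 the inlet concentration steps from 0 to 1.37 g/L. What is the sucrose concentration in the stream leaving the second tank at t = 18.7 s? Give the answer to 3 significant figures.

Each tank obeys Vᵢ dCᵢ/dt = Q(Cᵢ₋₁ − Cᵢ), so τᵢ = Vᵢ/Q.
τ₁ = 65.7/3.93 = 16.718 s; τ₂ = 120/3.93 = 30.534 s.
Tank 1: C₁ = C_in(1 − e^(−t/τ₁)). Tank 2 (τ₁ ≠ τ₂): C₂ = C_in[1 − (τ₁ e^(−t/τ₁) − τ₂ e^(−t/τ₂))/(τ₁ − τ₂)].
At t = 18.7: e^(−t/τ₁) = 0.32674, e^(−t/τ₂) = 0.54203.
C₂ = 1.37·[1 − (16.718·0.32674 − 30.534·0.54203)/(-13.817)] = 1.37·0.19747 = 0.27054 g/L.

0.271 g/L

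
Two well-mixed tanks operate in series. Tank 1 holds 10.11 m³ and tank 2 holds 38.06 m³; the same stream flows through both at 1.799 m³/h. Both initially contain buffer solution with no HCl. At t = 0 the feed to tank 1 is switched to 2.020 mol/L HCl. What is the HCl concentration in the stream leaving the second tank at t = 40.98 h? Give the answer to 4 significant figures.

Each tank obeys Vᵢ dCᵢ/dt = Q(Cᵢ₋₁ − Cᵢ), so τᵢ = Vᵢ/Q.
τ₁ = 10.11/1.799 = 5.61979 h; τ₂ = 38.06/1.799 = 21.1562 h.
Solving the cascade with C₁(0)=C₂(0)=0 gives C₂(t) = C_in[1 − (τ₁ e^(−t/τ₁) − τ₂ e^(−t/τ₂))/(τ₁ − τ₂)].
At t = 40.98: e^(−t/τ₁) = 0.000680904, e^(−t/τ₂) = 0.144133.
C₂ = 2.020·[1 − (5.61979·0.000680904 − 21.1562·0.144133)/(-15.5364)] = 2.020·0.803978 = 1.62404 mol/L.

1.624 mol/L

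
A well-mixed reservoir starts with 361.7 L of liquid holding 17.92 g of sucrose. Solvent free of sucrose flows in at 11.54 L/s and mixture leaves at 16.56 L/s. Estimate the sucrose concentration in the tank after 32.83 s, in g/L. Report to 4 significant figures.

Total volume: dV/dt = Q_in − Q_out = -5.02000 L/s, so V(t) = 361.7 − 5.02000 t and V(32.83) = 196.893 L.
Solute balance: dm/dt = 0 − Q_out C = −Q_out m/V(t).
Separate: dm/m = −Q_out dt/V(t) ⇒ ln(m/m₀) = −(Q_out/(Q_in−Q_out)) ln(V/V₀).
m = m₀ (V₀/V)^(Q_out/(Q_in−Q_out)) = 17.92 × (361.7/196.893)^(-3.29880) = 2.41027 g.
C = m/V = 2.41027/196.893 = 0.0122415 g/L.

0.01224 g/L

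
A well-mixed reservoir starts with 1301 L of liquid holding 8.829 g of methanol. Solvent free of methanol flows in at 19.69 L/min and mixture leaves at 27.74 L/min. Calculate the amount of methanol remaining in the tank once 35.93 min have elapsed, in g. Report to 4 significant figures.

3.712 g

Let m(t) be the amount of methanol. Volume: V(t) = V₀ + (Q_in − Q_out) t = 1301 − 8.05000 t; V(35.93) = 1011.76 L.
Species balance (pure solvent in): dm/dt = −Q_out · m/V(t).
dm/m = −Q_out dt/(V₀ − 8.05000 t); integrating gives ln(m/m₀) = −(Q_out/(Q_in−Q_out)) ln(V/V₀).
m = m₀ (V₀/V)^(Q_out/(Q_in−Q_out)) = 8.829 × (1301/1011.76)^(-3.44596) = 3.71209 g.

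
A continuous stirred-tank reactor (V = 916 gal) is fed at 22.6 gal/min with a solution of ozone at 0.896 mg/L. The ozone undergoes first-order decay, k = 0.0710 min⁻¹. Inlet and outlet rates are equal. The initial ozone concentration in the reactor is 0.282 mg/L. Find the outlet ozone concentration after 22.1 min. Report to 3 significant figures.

Accumulation = in − out − consumed: V dC/dt = Q C_in − Q C − k V C.
dC/dt = (Q/V) C_in − (Q/V + k) C; effective rate a = Q/V + k = 0.024672 + 0.0710 = 0.095672 min⁻¹.
C_ss = Q C_in/(Q + kV) = 0.23106 mg/L; C(t) = C_ss + (C₀ − C_ss) e^(−a t).
C(22.1) = 0.23106 + (0.050935)·e^(−0.095672·22.1) = 0.23106 + (0.050935)·0.12071 = 0.23721 mg/L.

0.237 mg/L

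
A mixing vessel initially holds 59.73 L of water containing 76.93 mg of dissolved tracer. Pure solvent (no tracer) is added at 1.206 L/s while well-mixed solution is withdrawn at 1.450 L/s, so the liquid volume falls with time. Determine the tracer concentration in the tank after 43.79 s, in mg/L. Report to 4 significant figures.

Total volume: dV/dt = Q_in − Q_out = -0.244000 L/s, so V(t) = 59.73 − 0.244000 t and V(43.79) = 49.0452 L.
No tracer enters, so dm/dt = −Q_out · (m/V).
Separate: dm/m = −Q_out dt/V(t) ⇒ ln(m/m₀) = −(Q_out/(Q_in−Q_out)) ln(V/V₀).
m = m₀ (V₀/V)^(Q_out/(Q_in−Q_out)) = 76.93 × (59.73/49.0452)^(-5.94262) = 23.8470 mg.
C = m/V = 23.8470/49.0452 = 0.486224 mg/L.

0.4862 mg/L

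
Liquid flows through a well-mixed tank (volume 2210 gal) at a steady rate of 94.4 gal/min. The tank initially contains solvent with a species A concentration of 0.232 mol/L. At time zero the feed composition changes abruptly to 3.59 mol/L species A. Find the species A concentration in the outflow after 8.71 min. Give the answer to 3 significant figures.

1.28 mol/L

Species balance on the tank: V dC/dt = Q(C_in − C).
Time constant τ = V/Q = 2210/94.4 = 23.411 min.
Solution: C(t) = C_in + (C₀ − C_in) e^(−t/τ).
C(8.71) = 3.59 + (0.232 − 3.59)·e^(−8.71/23.411) = 3.59 + (-3.3580)·0.68932 = 1.2753 mol/L.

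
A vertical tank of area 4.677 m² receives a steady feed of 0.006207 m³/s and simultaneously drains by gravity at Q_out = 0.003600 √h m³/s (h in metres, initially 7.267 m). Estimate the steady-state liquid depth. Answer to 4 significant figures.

2.973 m

A dh/dt = Q_in − 0.003600 √h. Steady state requires inflow = outflow:
Q_in = 0.003600 √h_ss ⇒ √h_ss = 0.006207/0.003600 = 1.72417.
h_ss = 1.72417² = 2.97275 m. (Since h₀ = 7.267 m > h_ss, the level will fall toward this value.)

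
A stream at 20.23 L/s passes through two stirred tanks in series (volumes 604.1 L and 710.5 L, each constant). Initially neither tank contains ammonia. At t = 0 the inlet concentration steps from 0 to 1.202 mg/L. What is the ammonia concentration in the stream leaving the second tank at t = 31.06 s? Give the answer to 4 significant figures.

Species balance on tank i: dCᵢ/dt = (Cᵢ₋₁ − Cᵢ)/τᵢ with τᵢ = Vᵢ/Q.
τ₁ = 604.1/20.23 = 29.8616 s; τ₂ = 710.5/20.23 = 35.1211 s.
Solving the cascade with C₁(0)=C₂(0)=0 gives C₂(t) = C_in[1 − (τ₁ e^(−t/τ₁) − τ₂ e^(−t/τ₂))/(τ₁ − τ₂)].
At t = 31.06: e^(−t/τ₁) = 0.353408, e^(−t/τ₂) = 0.412975.
C₂ = 1.202·[1 − (29.8616·0.353408 − 35.1211·0.412975)/(-5.25952)] = 1.202·0.248826 = 0.299089 mg/L.

0.2991 mg/L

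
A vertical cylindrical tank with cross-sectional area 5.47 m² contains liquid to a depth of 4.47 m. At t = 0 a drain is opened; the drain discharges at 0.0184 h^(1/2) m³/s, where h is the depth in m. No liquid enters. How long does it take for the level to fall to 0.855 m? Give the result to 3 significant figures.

A dh/dt = −Q_out = −0.0184 √h.
This is separable: 2 d(√h)/dt = −0.0184/A, so √h = √h₀ − (0.0184/(2A)) t.
t = 2A(√h₀ − √h)/0.0184 = 2·5.47·(√4.47 − √0.855)/0.0184
  = 10.940 × (2.1142 − 0.92466) / 0.0184 = 707.28 s.

707 s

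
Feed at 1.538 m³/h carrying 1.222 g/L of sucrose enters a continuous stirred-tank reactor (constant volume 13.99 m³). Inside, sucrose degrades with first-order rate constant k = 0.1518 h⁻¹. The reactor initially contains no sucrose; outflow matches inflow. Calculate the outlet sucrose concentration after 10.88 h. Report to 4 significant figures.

0.4835 g/L

V dC/dt = Q(C_in − C) − k V C.
This is linear with rate a = Q/V + k = 0.261736 h⁻¹.
C_ss = Q C_in/(Q + kV) = 0.513271 g/L; C(t) = C_ss + (C₀ − C_ss) e^(−a t).
C(10.88) = 0.513271 + (-0.513271)·e^(−0.261736·10.88) = 0.513271 + (-0.513271)·0.0579784 = 0.483513 g/L.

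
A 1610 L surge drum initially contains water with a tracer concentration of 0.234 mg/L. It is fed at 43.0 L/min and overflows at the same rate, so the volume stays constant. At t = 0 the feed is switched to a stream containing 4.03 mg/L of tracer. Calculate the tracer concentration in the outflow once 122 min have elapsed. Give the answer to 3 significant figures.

3.88 mg/L

Unsteady species balance (constant V, well mixed): V dC/dt = Q(C_in − C).
So dC/dt = (C_in − C)/τ with τ = V/Q = 1610/43.0 = 37.442 min.
Solution: C(t) = C_in + (C₀ − C_in) e^(−t/τ).
C(122) = 4.03 + (0.234 − 4.03)·e^(−122/37.442) = 4.03 + (-3.7960)·0.038450 = 3.8840 mg/L.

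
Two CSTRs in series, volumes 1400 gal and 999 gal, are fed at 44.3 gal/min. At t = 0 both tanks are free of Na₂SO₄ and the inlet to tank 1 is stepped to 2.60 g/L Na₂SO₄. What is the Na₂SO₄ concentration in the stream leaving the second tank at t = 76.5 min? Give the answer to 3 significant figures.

2.01 g/L

Each tank obeys Vᵢ dCᵢ/dt = Q(Cᵢ₋₁ − Cᵢ), so τᵢ = Vᵢ/Q.
τ₁ = 1400/44.3 = 31.603 min; τ₂ = 999/44.3 = 22.551 min.
Solving the cascade with C₁(0)=C₂(0)=0 gives C₂(t) = C_in[1 − (τ₁ e^(−t/τ₁) − τ₂ e^(−t/τ₂))/(τ₁ − τ₂)].
At t = 76.5: e^(−t/τ₁) = 0.088861, e^(−t/τ₂) = 0.033630.
C₂ = 2.60·[1 − (31.603·0.088861 − 22.551·0.033630)/(9.0519)] = 2.60·0.77354 = 2.0112 g/L.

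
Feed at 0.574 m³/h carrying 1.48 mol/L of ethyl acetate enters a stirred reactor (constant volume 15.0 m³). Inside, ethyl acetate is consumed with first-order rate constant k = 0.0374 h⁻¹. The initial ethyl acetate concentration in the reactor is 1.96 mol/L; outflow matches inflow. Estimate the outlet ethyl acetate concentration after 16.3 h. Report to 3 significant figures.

1.10 mol/L

Species balance: V dC/dt = Q C_in − Q C − k V C.
This is linear with rate a = Q/V + k = 0.075667 h⁻¹.
C_ss = Q C_in/(Q + kV) = 0.74848 mol/L; C(t) = C_ss + (C₀ − C_ss) e^(−a t).
C(16.3) = 0.74848 + (1.2115)·e^(−0.075667·16.3) = 0.74848 + (1.2115)·0.29131 = 1.1014 mol/L.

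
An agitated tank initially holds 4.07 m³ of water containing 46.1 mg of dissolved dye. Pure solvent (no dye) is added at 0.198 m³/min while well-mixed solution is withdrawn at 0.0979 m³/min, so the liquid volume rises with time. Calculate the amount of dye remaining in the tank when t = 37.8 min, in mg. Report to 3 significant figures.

24.2 mg

Let m(t) be the amount of dye. Volume: V(t) = V₀ + (Q_in − Q_out) t = 4.07 + 0.10010 t; V(37.8) = 7.8538 m³.
Species balance (pure solvent in): dm/dt = −Q_out · m/V(t).
dm/m = −Q_out dt/(V₀ + 0.10010 t); integrating gives ln(m/m₀) = −(Q_out/(Q_in−Q_out)) ln(V/V₀).
m = m₀ (V₀/V)^(Q_out/(Q_in−Q_out)) = 46.1 × (4.07/7.8538)^(0.97802) = 24.238 mg.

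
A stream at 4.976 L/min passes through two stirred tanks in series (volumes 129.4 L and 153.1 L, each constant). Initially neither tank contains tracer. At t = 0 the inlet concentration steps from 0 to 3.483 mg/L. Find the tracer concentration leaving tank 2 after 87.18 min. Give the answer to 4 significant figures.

Time constants: τᵢ = Vᵢ/Q for each well-mixed tank.
τ₁ = 129.4/4.976 = 26.0048 min; τ₂ = 153.1/4.976 = 30.7677 min.
Tank 1: C₁ = C_in(1 − e^(−t/τ₁)). Tank 2 (τ₁ ≠ τ₂): C₂ = C_in[1 − (τ₁ e^(−t/τ₁) − τ₂ e^(−t/τ₂))/(τ₁ − τ₂)].
At t = 87.18: e^(−t/τ₁) = 0.0349983, e^(−t/τ₂) = 0.0588071.
C₂ = 3.483·[1 − (26.0048·0.0349983 − 30.7677·0.0588071)/(-4.76286)] = 3.483·0.811199 = 2.82541 mg/L.

2.825 mg/L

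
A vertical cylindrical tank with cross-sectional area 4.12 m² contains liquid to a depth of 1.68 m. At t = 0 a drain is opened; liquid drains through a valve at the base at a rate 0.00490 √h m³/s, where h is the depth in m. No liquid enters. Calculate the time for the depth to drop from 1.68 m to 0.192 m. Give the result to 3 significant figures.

1440 s

A dh/dt = −Q_out = −0.00490 √h.
This is separable: 2 d(√h)/dt = −0.00490/A, so √h = √h₀ − (0.00490/(2A)) t.
t = 2A(√h₀ − √h)/0.00490 = 2·4.12·(√1.68 − √0.192)/0.00490
  = 8.2400 × (1.2961 − 0.43818) / 0.00490 = 1442.8 s.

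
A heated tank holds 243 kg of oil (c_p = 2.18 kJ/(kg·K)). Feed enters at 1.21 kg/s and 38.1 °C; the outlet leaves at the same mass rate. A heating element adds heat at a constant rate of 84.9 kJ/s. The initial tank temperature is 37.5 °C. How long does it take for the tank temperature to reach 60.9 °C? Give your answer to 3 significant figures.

251 s

M c_p dT/dt = ṁ c_p (T_in − T) + Q̇.
τ = M/ṁ = 200.83 s; T_ss = T_in + Q̇/(ṁ c_p) = 70.286 °C.
T(t) = T_ss + (T₀ − T_ss) e^(−t/τ). Set T = 60.9:
e^(−t/τ) = (60.9 − 70.286)/(37.5 − 70.286) = 0.28628
t = −200.83 · ln(0.28628) = 251.19 s.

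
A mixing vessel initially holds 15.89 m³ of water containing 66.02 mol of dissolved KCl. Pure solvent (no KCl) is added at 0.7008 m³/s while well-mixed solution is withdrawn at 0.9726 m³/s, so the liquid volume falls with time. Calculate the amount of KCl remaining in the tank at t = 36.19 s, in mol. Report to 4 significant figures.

Total volume: dV/dt = Q_in − Q_out = -0.271800 m³/s, so V(t) = 15.89 − 0.271800 t and V(36.19) = 6.05356 m³.
No KCl enters, so dm/dt = −Q_out · (m/V).
Separate: dm/m = −Q_out dt/V(t) ⇒ ln(m/m₀) = −(Q_out/(Q_in−Q_out)) ln(V/V₀).
m = m₀ (V₀/V)^(Q_out/(Q_in−Q_out)) = 66.02 × (15.89/6.05356)^(-3.57837) = 2.08898 mol.

2.089 mol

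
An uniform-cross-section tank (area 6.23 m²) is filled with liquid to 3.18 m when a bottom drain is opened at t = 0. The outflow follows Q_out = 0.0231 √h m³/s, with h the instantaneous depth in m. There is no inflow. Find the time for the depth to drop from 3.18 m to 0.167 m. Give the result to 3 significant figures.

With no inflow, A dh/dt = −0.0231 √h.
Separate and integrate: 2(√h − √h₀) = −(0.0231/A) t.
t = 2A(√h₀ − √h)/0.0231 = 2·6.23·(√3.18 − √0.167)/0.0231
  = 12.460 × (1.7833 − 0.40866) / 0.0231 = 741.45 s.

741 s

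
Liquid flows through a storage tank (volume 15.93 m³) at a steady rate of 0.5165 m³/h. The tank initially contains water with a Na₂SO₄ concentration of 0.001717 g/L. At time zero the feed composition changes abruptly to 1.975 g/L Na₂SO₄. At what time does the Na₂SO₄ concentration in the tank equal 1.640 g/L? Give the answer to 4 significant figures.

54.69 h

Species balance: V dC/dt = Q(C_in − C) ⇒ τ = V/Q = 30.8422 h.
C(t) = C_in + (C₀ − C_in) e^(−t/τ). Set C = 1.640 and solve for t:
e^(−t/τ) = (C − C_in)/(C₀ − C_in) = (1.640 − 1.975)/(0.001717 − 1.975) = 0.169768
t = −τ ln(…) = 30.8422 × 1.77332 = 54.6932 h.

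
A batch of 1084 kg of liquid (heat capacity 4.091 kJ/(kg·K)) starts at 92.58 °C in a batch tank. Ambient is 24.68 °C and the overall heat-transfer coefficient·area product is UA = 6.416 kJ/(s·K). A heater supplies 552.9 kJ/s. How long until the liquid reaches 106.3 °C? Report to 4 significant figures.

960.2 s

Lumped-capacitance energy balance: M c_p dT/dt = UA(T_amb − T) + Q̇.
τ = M c_p/UA = 691.185 s; T_ss = T_amb + Q̇/UA = 24.68 + 552.9/6.416 = 110.855 °C.
T(t) = T_ss + (T₀ − T_ss)e^(−t/τ); set T = 106.3:
t = −τ ln[(T − T_ss)/(T₀ − T_ss)] = −691.185 · ln(0.249255) = 960.248 s.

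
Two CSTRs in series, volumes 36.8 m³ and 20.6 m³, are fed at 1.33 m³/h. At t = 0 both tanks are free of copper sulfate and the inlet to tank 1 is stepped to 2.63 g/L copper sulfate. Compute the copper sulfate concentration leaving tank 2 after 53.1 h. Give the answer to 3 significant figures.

Species balance on tank i: dCᵢ/dt = (Cᵢ₋₁ − Cᵢ)/τᵢ with τᵢ = Vᵢ/Q.
τ₁ = 36.8/1.33 = 27.669 h; τ₂ = 20.6/1.33 = 15.489 h.
Tank 1: C₁ = C_in(1 − e^(−t/τ₁)). Tank 2 (τ₁ ≠ τ₂): C₂ = C_in[1 − (τ₁ e^(−t/τ₁) − τ₂ e^(−t/τ₂))/(τ₁ − τ₂)].
At t = 53.1: e^(−t/τ₁) = 0.14674, e^(−t/τ₂) = 0.032442.
C₂ = 2.63·[1 − (27.669·0.14674 − 15.489·0.032442)/(12.180)] = 2.63·0.70792 = 1.8618 g/L.

1.86 g/L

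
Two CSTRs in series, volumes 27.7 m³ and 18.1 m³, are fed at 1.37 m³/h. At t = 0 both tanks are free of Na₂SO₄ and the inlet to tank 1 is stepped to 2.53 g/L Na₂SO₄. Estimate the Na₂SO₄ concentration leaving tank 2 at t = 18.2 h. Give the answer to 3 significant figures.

Time constants: τᵢ = Vᵢ/Q for each well-mixed tank.
τ₁ = 27.7/1.37 = 20.219 h; τ₂ = 18.1/1.37 = 13.212 h.
Tank 1: C₁ = C_in(1 − e^(−t/τ₁)). Tank 2 (τ₁ ≠ τ₂): C₂ = C_in[1 − (τ₁ e^(−t/τ₁) − τ₂ e^(−t/τ₂))/(τ₁ − τ₂)].
At t = 18.2: e^(−t/τ₁) = 0.40651, e^(−t/τ₂) = 0.25219.
C₂ = 2.53·[1 − (20.219·0.40651 − 13.212·0.25219)/(7.0073)] = 2.53·0.30253 = 0.76540 g/L.

0.765 g/L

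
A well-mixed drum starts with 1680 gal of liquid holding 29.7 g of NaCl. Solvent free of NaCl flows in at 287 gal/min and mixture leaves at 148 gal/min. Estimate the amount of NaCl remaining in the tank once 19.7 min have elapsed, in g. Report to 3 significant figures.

Total volume: dV/dt = Q_in − Q_out = 139.00 gal/min, so V(t) = 1680 + 139.00 t and V(19.7) = 4418.3 gal.
Species balance (pure solvent in): dm/dt = −Q_out · m/V(t).
Separate: dm/m = −Q_out dt/V(t) ⇒ ln(m/m₀) = −(Q_out/(Q_in−Q_out)) ln(V/V₀).
m = m₀ (V₀/V)^(Q_out/(Q_in−Q_out)) = 29.7 × (1680/4418.3)^(1.0647) = 10.608 g.

10.6 g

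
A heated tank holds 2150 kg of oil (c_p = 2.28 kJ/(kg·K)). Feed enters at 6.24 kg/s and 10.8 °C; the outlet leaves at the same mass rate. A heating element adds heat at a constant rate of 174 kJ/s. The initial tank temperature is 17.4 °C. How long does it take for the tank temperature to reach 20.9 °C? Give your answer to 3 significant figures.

335 s

M c_p dT/dt = ṁ c_p (T_in − T) + Q̇.
τ = M/ṁ = 344.55 s; T_ss = T_in + Q̇/(ṁ c_p) = 23.030 °C.
T(t) = T_ss + (T₀ − T_ss) e^(−t/τ). Set T = 20.9:
e^(−t/τ) = (20.9 − 23.030)/(17.4 − 23.030) = 0.37834
t = −344.55 · ln(0.37834) = 334.89 s.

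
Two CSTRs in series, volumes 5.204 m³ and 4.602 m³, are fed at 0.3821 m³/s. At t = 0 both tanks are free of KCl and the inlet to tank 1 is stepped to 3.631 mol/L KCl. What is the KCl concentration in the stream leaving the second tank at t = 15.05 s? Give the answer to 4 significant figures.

1.191 mol/L

Each tank obeys Vᵢ dCᵢ/dt = Q(Cᵢ₋₁ − Cᵢ), so τᵢ = Vᵢ/Q.
τ₁ = 5.204/0.3821 = 13.6195 s; τ₂ = 4.602/0.3821 = 12.0440 s.
Tank 1: C₁ = C_in(1 − e^(−t/τ₁)). Tank 2 (τ₁ ≠ τ₂): C₂ = C_in[1 − (τ₁ e^(−t/τ₁) − τ₂ e^(−t/τ₂))/(τ₁ − τ₂)].
At t = 15.05: e^(−t/τ₁) = 0.331199, e^(−t/τ₂) = 0.286623.
C₂ = 3.631·[1 − (13.6195·0.331199 − 12.0440·0.286623)/(1.57550)] = 3.631·0.328036 = 1.19110 mol/L.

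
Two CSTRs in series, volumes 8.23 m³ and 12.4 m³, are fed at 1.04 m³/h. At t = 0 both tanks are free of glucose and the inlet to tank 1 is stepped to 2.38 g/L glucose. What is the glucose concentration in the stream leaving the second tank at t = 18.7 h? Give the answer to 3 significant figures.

1.35 g/L

Time constants: τᵢ = Vᵢ/Q for each well-mixed tank.
τ₁ = 8.23/1.04 = 7.9135 h; τ₂ = 12.4/1.04 = 11.923 h.
Solving the cascade with C₁(0)=C₂(0)=0 gives C₂(t) = C_in[1 − (τ₁ e^(−t/τ₁) − τ₂ e^(−t/τ₂))/(τ₁ − τ₂)].
At t = 18.7: e^(−t/τ₁) = 0.094132, e^(−t/τ₂) = 0.20838.
C₂ = 2.38·[1 − (7.9135·0.094132 − 11.923·0.20838)/(-4.0096)] = 2.38·0.56613 = 1.3474 g/L.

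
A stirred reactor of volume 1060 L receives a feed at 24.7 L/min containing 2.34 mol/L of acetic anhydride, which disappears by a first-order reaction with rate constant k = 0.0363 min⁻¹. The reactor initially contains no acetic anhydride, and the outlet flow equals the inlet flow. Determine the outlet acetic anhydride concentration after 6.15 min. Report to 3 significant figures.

V dC/dt = Q(C_in − C) − k V C.
This is linear with rate a = Q/V + k = 0.059602 min⁻¹.
C_ss = Q C_in/(Q + kV) = 0.91484 mol/L; C(t) = C_ss + (C₀ − C_ss) e^(−a t).
C(6.15) = 0.91484 + (-0.91484)·e^(−0.059602·6.15) = 0.91484 + (-0.91484)·0.69312 = 0.28075 mol/L.

0.281 mol/L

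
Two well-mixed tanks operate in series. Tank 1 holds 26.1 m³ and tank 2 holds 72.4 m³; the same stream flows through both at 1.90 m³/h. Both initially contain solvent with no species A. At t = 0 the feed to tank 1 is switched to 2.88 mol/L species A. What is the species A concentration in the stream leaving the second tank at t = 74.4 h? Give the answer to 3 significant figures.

2.25 mol/L

Each tank obeys Vᵢ dCᵢ/dt = Q(Cᵢ₋₁ − Cᵢ), so τᵢ = Vᵢ/Q.
τ₁ = 26.1/1.90 = 13.737 h; τ₂ = 72.4/1.90 = 38.105 h.
Solving the cascade with C₁(0)=C₂(0)=0 gives C₂(t) = C_in[1 − (τ₁ e^(−t/τ₁) − τ₂ e^(−t/τ₂))/(τ₁ − τ₂)].
At t = 74.4: e^(−t/τ₁) = 0.0044445, e^(−t/τ₂) = 0.14192.
C₂ = 2.88·[1 − (13.737·0.0044445 − 38.105·0.14192)/(-24.368)] = 2.88·0.78058 = 2.2481 mol/L.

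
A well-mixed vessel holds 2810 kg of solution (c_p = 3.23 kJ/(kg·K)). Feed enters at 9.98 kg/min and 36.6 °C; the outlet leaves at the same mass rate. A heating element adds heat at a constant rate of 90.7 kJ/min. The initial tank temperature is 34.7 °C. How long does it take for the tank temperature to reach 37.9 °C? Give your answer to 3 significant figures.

320 min

Energy balance: M c_p dT/dt = ṁ c_p (T_in − T) + 90.7.
τ = M/ṁ = 281.56 min; T_ss = T_in + Q̇/(ṁ c_p) = 39.414 °C.
T(t) = T_ss + (T₀ − T_ss) e^(−t/τ). Set T = 37.9:
e^(−t/τ) = (37.9 − 39.414)/(34.7 − 39.414) = 0.32112
t = −281.56 · ln(0.32112) = 319.84 min.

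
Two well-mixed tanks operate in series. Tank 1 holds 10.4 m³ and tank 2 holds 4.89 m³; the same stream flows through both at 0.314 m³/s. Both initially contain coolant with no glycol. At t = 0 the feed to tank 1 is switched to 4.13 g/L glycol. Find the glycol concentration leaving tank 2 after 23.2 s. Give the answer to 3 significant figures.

Species balance on tank i: dCᵢ/dt = (Cᵢ₋₁ − Cᵢ)/τᵢ with τᵢ = Vᵢ/Q.
τ₁ = 10.4/0.314 = 33.121 s; τ₂ = 4.89/0.314 = 15.573 s.
Tank 1: C₁ = C_in(1 − e^(−t/τ₁)). Tank 2 (τ₁ ≠ τ₂): C₂ = C_in[1 − (τ₁ e^(−t/τ₁) − τ₂ e^(−t/τ₂))/(τ₁ − τ₂)].
At t = 23.2: e^(−t/τ₁) = 0.49636, e^(−t/τ₂) = 0.22543.
C₂ = 4.13·[1 − (33.121·0.49636 − 15.573·0.22543)/(17.548)] = 4.13·0.26321 = 1.0870 g/L.

1.09 g/L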